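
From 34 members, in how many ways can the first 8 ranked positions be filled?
P(34,8) = 34!/(34-8)! = 732058145280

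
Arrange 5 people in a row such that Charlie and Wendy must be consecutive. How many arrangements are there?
Treat the 2 as one block: (5-2+1)! × 2! = 24 × 2 = 48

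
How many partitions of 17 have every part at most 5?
Let r_j(i) = number of partitions of i into parts ≤ j, for i = 0..17. r_1(i) = 1 for all i; r_j(i) = r_{j-1}(i) + r_j(i-j). Rows j = 2..5: ≤2: 1 1 2 2 3 3 4 4 5 5 6 6 7 7 8 8 9 9; ≤3: 1 1 2 3 4 5 7 8 10 12 14 16 19 21 24 27 30 33; ≤4: 1 1 2 3 5 6 9 11 15 18 23 27 34 39 47 54 64 72; ≤5: 1 1 2 3 5 7 10 13 18 23 30 37 47 57 70 84 101 119. r_5(17) = 119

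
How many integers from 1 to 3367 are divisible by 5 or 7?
⌊3367/5⌋ + ⌊3367/7⌋ - ⌊3367/35⌋ = 673 + 481 - 96 = 1058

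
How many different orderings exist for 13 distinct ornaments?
13! = 6227020800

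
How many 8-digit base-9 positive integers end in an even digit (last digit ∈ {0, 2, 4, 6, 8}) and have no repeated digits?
Last∈{0,2,4,6,8}. Last=0: 40320. Last nonzero: 4×7×P(7,6) = 141120. Total = 181440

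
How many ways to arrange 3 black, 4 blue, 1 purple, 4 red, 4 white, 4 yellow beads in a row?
20! / (3! × 4! × 1! × 4! × 4! × 4!) = 1222160940000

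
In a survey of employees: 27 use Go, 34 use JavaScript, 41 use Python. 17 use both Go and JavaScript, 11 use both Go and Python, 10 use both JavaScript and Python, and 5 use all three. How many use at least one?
|A∪B∪C| = 27+34+41-17-11-10+5 = 69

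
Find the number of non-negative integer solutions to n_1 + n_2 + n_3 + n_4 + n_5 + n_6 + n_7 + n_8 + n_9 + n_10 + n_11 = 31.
C(31+11-1, 11-1) = C(41, 10) = 1121099408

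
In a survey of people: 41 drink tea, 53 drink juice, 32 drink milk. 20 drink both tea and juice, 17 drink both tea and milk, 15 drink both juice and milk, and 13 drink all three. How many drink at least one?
|A∪B∪C| = 41+53+32-20-17-15+13 = 87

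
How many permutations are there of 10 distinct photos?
10! = 3628800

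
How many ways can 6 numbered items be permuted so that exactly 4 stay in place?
Choose the 4 fixed points C(6,4) = 15, derange the rest: !2 = Σ_{j=0}^{2} (-1)^j·2!/j! = 2 - 2 + 1 = 1. Product = 15 × 1 = 15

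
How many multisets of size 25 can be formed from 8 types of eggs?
C(25+8-1, 8-1) = C(32, 7) = 3365856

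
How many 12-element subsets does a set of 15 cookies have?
C(15,12) = 15!/(12!×3!) = 455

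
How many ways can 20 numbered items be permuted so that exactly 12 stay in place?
Choose the 12 fixed points C(20,12) = 125970, derange the rest: !8 = Σ_{j=0}^{8} (-1)^j·8!/j! = 40320 - 40320 + 20160 - 6720 + 1680 - 336 + 56 - 8 + 1 = 14833. Product = 125970 × 14833 = 1868513010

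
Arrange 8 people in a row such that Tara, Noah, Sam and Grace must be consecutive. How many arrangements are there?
Treat the 4 as one block: (8-4+1)! × 4! = 120 × 24 = 2880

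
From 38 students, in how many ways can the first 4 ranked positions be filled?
P(38,4) = 38!/(38-4)! = 1771560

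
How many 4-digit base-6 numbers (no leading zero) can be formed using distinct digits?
First digit: 5 choices (nonzero). Then descending: 5 × 5 × 4 × 3 = 300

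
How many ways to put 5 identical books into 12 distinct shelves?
C(5+12-1, 12-1) = C(16, 11) = 4368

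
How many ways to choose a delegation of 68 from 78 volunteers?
C(78,68) = 78!/(68!×10!) = 1258315963905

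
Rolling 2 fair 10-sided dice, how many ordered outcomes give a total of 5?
Coefficient of x^5 in (x + x² + ... + x^10)^2. By inclusion-exclusion on dice exceeding 10: Σ_j (-1)^j C(2,j)·C(5-1-10j, 1) = C(2,0)·C(4,1) = 1·4 = 4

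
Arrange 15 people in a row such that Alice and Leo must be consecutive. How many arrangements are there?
Treat the 2 as one block: (15-2+1)! × 2! = 87178291200 × 2 = 174356582400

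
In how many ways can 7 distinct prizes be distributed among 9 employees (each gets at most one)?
P(9,7) = 9!/(9-7)! = 181440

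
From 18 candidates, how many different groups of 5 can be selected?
C(18,5) = 18!/(5!×13!) = 8568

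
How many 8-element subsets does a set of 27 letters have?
C(27,8) = 27!/(8!×19!) = 2220075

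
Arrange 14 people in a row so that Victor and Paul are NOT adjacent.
Total - adjacent = 14! - (14-1)!×2 = 87178291200 - 12454041600 = 74724249600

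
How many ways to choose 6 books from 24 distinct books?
C(24,6) = 24!/(6!×18!) = 134596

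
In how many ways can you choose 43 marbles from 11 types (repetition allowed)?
C(43+11-1, 11-1) = C(53, 10) = 19499099620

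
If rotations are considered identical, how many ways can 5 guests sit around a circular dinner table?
Circular: fix one position, arrange the rest. (5-1)! = 24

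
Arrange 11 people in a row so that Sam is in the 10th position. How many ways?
Fix one position: (11-1)! = 3628800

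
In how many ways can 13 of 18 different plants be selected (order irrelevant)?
C(18,13) = 18!/(13!×5!) = 8568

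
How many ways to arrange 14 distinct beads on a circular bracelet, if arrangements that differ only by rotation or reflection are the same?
(14-1)!/2 = 6227020800/2 = 3113510400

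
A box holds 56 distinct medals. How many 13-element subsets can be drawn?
C(56,13) = 56!/(13!×43!) = 1889912732400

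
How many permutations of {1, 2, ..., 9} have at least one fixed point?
Complement of the derangements. !9 = Σ_{j=0}^{9} (-1)^j·9!/j! = 362880 - 362880 + 181440 - 60480 + 15120 - 3024 + 504 - 72 + 9 - 1 = 133496. 9! - !9 = 362880 - 133496 = 229384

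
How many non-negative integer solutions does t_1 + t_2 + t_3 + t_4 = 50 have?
C(50+4-1, 4-1) = C(53, 3) = 23426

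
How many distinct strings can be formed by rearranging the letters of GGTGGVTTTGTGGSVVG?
17! / (1! × 5! × 3! × 8!) = 12252240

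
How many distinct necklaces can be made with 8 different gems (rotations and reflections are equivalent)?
(8-1)!/2 = 5040/2 = 2520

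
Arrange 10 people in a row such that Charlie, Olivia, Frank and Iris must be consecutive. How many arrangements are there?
Treat the 4 as one block: (10-4+1)! × 4! = 5040 × 24 = 120960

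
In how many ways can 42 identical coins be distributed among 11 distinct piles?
C(42+11-1, 11-1) = C(52, 10) = 15820024220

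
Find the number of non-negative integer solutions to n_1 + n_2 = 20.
C(20+2-1, 2-1) = C(21, 1) = 21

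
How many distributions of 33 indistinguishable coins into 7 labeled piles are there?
C(33+7-1, 7-1) = C(39, 6) = 3262623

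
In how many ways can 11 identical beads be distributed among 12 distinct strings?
C(11+12-1, 12-1) = C(22, 11) = 705432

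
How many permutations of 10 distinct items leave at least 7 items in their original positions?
Exactly j fixed points: C(10,j)·!(10-j); sum over j ≥ 7 (derangement numbers via !m = (m-1)·(!(m-1) + !(m-2)): !0..!3 = 1, 0, 1, 2). Σ_{j=7}^{10} C(10,j)·!(10-j) = C(10,7)·!3 + C(10,8)·!2 + C(10,9)·!1 + C(10,10)·!0 = 120·2 + 45·1 + 10·0 + 1·1 = 286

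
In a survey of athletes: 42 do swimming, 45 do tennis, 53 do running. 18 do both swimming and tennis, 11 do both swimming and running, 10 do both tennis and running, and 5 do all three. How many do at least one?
|A∪B∪C| = 42+45+53-18-11-10+5 = 106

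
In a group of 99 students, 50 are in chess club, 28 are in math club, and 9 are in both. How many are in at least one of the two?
|A∪B| = |A| + |B| - |A∩B| = 50 + 28 - 9 = 69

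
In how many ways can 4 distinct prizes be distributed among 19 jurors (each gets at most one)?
P(19,4) = 19!/(19-4)! = 93024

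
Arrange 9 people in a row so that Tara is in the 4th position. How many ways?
Fix one position: (9-1)! = 40320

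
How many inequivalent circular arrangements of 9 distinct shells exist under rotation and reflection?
(9-1)!/2 = 40320/2 = 20160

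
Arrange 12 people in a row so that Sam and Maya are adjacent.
Treat as block: (12-1)! × 2! = 39916800 × 2 = 79833600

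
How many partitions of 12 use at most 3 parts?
By conjugation, equals partitions of 12 into parts ≤ 3. Let r_j(i) = number of partitions of i into parts ≤ j, for i = 0..12. r_1(i) = 1 for all i; r_j(i) = r_{j-1}(i) + r_j(i-j). Rows j = 2..3: ≤2: 1 1 2 2 3 3 4 4 5 5 6 6 7; ≤3: 1 1 2 3 4 5 7 8 10 12 14 16 19. r_3(12) = 19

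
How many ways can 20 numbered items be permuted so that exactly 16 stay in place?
Choose the 16 fixed points C(20,16) = 4845, derange the rest: !4 = Σ_{j=0}^{4} (-1)^j·4!/j! = 24 - 24 + 12 - 4 + 1 = 9. Product = 4845 × 9 = 43605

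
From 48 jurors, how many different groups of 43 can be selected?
C(48,43) = 48!/(43!×5!) = 1712304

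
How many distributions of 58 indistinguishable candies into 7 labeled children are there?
C(58+7-1, 7-1) = C(64, 6) = 74974368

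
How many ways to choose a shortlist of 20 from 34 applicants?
C(34,20) = 34!/(20!×14!) = 1391975640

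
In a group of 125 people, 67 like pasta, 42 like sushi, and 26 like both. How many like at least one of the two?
|A∪B| = |A| + |B| - |A∩B| = 67 + 42 - 26 = 83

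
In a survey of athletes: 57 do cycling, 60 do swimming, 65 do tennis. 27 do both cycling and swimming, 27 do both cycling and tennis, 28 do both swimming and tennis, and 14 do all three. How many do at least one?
|A∪B∪C| = 57+60+65-27-27-28+14 = 114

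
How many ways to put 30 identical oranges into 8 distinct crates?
C(30+8-1, 8-1) = C(37, 7) = 10295472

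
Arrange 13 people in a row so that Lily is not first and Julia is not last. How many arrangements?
By inclusion-exclusion: 13! - 2×(13-1)! + (13-2)! = 6227020800 - 958003200 + 39916800 = 5308934400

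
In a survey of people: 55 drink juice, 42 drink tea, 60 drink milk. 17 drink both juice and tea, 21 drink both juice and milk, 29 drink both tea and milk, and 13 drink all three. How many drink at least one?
|A∪B∪C| = 55+42+60-17-21-29+13 = 103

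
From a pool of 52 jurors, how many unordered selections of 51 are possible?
C(52,51) = 52!/(51!×1!) = 52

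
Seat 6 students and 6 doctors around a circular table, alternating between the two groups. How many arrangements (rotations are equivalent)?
Fix one of the students: (6-1)! ways for the remaining students, × 6! ways for the doctors = 120 × 720 = 86400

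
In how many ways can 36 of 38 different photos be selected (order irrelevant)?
C(38,36) = 38!/(36!×2!) = 703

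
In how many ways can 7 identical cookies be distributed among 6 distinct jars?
C(7+6-1, 6-1) = C(12, 5) = 792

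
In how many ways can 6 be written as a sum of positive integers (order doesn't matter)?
Pentagonal recurrence p(n) = p(n-1) + p(n-2) - p(n-5) - p(n-7) + p(n-12) + p(n-15) - ... gives p(0..5) = 1, 1, 2, 3, 5, 7. p(6) = p(5) + p(4) - p(1) = 7 + 5 - 1 = 11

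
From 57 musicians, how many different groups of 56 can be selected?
C(57,56) = 57!/(56!×1!) = 57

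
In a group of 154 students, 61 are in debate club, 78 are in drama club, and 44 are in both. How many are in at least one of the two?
|A∪B| = |A| + |B| - |A∩B| = 61 + 78 - 44 = 95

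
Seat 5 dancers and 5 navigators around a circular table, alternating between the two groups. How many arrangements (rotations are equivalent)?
Fix one of the dancers: (5-1)! ways for the remaining dancers, × 5! ways for the navigators = 24 × 120 = 2880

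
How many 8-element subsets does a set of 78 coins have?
C(78,8) = 78!/(8!×70!) = 23446881315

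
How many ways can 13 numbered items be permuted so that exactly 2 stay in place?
Choose the 2 fixed points C(13,2) = 78, derange the rest: !11 = Σ_{j=0}^{11} (-1)^j·11!/j! = 39916800 - 39916800 + 19958400 - 6652800 + 1663200 - 332640 + 55440 - 7920 + 990 - 110 + 11 - 1 = 14684570. Product = 78 × 14684570 = 1145396460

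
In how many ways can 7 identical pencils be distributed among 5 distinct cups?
C(7+5-1, 5-1) = C(11, 4) = 330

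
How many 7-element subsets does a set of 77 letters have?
C(77,7) = 77!/(7!×70!) = 2404808340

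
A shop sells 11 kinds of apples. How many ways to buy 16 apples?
C(16+11-1, 11-1) = C(26, 10) = 5311735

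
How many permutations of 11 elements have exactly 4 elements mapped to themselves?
Choose the 4 fixed points C(11,4) = 330, derange the rest: !7 = Σ_{j=0}^{7} (-1)^j·7!/j! = 5040 - 5040 + 2520 - 840 + 210 - 42 + 7 - 1 = 1854. Product = 330 × 1854 = 611820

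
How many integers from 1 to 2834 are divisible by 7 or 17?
⌊2834/7⌋ + ⌊2834/17⌋ - ⌊2834/119⌋ = 404 + 166 - 23 = 547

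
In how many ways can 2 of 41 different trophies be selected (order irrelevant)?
C(41,2) = 41!/(2!×39!) = 820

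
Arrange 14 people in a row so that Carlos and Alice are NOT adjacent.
Total - adjacent = 14! - (14-1)!×2 = 87178291200 - 12454041600 = 74724249600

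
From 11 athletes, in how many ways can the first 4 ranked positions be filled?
P(11,4) = 11!/(11-4)! = 7920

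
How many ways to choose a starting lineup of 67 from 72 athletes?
C(72,67) = 72!/(67!×5!) = 13991544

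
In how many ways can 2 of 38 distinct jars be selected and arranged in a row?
P(38,2) = 38!/(38-2)! = 1406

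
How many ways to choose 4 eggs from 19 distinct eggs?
C(19,4) = 19!/(4!×15!) = 3876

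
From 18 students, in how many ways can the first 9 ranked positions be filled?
P(18,9) = 18!/(18-9)! = 17643225600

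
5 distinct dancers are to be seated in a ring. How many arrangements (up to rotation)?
Circular: fix one position, arrange the rest. (5-1)! = 24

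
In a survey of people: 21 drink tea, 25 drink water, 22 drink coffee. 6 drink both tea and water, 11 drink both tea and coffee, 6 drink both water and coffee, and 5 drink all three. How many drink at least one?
|A∪B∪C| = 21+25+22-6-11-6+5 = 50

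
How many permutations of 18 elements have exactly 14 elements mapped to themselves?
Choose the 14 fixed points C(18,14) = 3060, derange the rest: !4 = Σ_{j=0}^{4} (-1)^j·4!/j! = 24 - 24 + 12 - 4 + 1 = 9. Product = 3060 × 9 = 27540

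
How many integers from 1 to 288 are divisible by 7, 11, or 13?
⌊288/7⌋+⌊288/11⌋+⌊288/13⌋ - ⌊288/77⌋-⌊288/91⌋-⌊288/143⌋ + ⌊288/1001⌋ = 41+26+22 - 3-3-2 + 0 = 81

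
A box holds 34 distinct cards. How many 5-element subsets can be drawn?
C(34,5) = 34!/(5!×29!) = 278256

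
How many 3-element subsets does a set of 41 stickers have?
C(41,3) = 41!/(3!×38!) = 10660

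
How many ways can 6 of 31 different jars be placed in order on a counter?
P(31,6) = 31!/(31-6)! = 530122320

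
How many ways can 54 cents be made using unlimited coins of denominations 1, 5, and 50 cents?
Coefficient of x^54 in 1/(1-x^1) · 1/(1-x^5) · 1/(1-x^50). Case on j = number of 50-cent coins (j = 0..1); remainder r = 54 - 50j is made from {1,5} in ⌊r/5⌋+1 ways. r = 54, 4 → 11 + 1 = 12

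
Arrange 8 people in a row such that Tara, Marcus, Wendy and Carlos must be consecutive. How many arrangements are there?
Treat the 4 as one block: (8-4+1)! × 4! = 120 × 24 = 2880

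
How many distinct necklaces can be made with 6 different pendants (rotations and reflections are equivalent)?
(6-1)!/2 = 120/2 = 60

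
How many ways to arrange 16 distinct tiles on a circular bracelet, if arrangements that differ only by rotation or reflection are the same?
(16-1)!/2 = 1307674368000/2 = 653837184000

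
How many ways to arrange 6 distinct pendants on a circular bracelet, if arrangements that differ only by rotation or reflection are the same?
(6-1)!/2 = 120/2 = 60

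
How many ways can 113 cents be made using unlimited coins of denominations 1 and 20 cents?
Coefficient of x^113 in 1/(1-x^1) · 1/(1-x^20). Use j coins of 20 for j = 0..⌊113/20⌋ = 5, the rest in 1s: 5 + 1 = 6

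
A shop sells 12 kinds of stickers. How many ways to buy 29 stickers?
C(29+12-1, 12-1) = C(40, 11) = 2311801440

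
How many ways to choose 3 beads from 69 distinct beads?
C(69,3) = 69!/(3!×66!) = 52394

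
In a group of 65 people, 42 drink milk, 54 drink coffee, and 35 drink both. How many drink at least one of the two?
|A∪B| = |A| + |B| - |A∩B| = 42 + 54 - 35 = 61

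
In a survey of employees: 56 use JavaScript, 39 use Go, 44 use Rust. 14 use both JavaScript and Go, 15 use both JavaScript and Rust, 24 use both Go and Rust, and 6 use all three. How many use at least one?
|A∪B∪C| = 56+39+44-14-15-24+6 = 92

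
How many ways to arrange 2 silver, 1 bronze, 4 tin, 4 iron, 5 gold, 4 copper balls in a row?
20! / (2! × 1! × 4! × 4! × 5! × 4!) = 733296564000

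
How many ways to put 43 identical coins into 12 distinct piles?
C(43+12-1, 12-1) = C(54, 11) = 95722852680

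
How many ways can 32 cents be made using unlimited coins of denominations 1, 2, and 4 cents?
Coefficient of x^32 in 1/(1-x^1) · 1/(1-x^2) · 1/(1-x^4). Case on j = number of 4-cent coins (j = 0..8); remainder r = 32 - 4j is made from {1,2} in ⌊r/2⌋+1 ways. r = 32, 28, 24, 20, 16, 12, 8, 4, 0 → 17 + 15 + 13 + 11 + 9 + 7 + 5 + 3 + 1 = 81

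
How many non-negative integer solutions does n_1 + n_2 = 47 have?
C(47+2-1, 2-1) = C(48, 1) = 48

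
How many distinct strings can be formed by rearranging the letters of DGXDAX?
6! / (1! × 1! × 2! × 2!) = 180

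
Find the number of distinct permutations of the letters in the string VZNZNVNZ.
8! / (2! × 3! × 3!) = 560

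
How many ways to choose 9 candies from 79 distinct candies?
C(79,9) = 79!/(9!×70!) = 205811513765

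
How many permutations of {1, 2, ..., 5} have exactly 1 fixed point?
Choose the 1 fixed point C(5,1) = 5, derange the rest: !4 = Σ_{j=0}^{4} (-1)^j·4!/j! = 24 - 24 + 12 - 4 + 1 = 9. Product = 5 × 9 = 45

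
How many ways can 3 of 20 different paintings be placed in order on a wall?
P(20,3) = 20!/(20-3)! = 6840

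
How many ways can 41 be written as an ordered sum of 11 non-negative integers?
C(41+11-1, 11-1) = C(51, 10) = 12777711870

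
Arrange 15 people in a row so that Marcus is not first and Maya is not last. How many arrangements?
By inclusion-exclusion: 15! - 2×(15-1)! + (15-2)! = 1307674368000 - 174356582400 + 6227020800 = 1139544806400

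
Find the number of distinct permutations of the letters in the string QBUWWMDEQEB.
11! / (1! × 2! × 2! × 1! × 2! × 1! × 2!) = 2494800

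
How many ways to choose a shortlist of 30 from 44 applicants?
C(44,30) = 44!/(30!×14!) = 114955808528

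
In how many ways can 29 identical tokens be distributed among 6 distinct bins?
C(29+6-1, 6-1) = C(34, 5) = 278256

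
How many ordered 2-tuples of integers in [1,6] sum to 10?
Coefficient of x^10 in (x + x² + ... + x^6)^2. By inclusion-exclusion on dice exceeding 6: Σ_j (-1)^j C(2,j)·C(10-1-6j, 1) = C(2,0)·C(9,1) - C(2,1)·C(3,1) = 1·9 - 2·3 = 3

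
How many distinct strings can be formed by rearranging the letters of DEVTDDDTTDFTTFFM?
16! / (1! × 1! × 3! × 1! × 5! × 5!) = 242161920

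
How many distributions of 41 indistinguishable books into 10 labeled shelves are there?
C(41+10-1, 10-1) = C(50, 9) = 2505433700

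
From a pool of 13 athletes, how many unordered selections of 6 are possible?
C(13,6) = 13!/(6!×7!) = 1716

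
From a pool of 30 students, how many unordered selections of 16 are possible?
C(30,16) = 30!/(16!×14!) = 145422675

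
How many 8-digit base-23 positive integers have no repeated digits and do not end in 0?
Last digit: 22 nonzero choices. First digit: 21 (nonzero, ≠last). Middle 6: P(21,6) = 39070080. Total = 18050376960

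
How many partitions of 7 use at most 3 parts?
By conjugation, equals partitions of 7 into parts ≤ 3. Let r_j(i) = number of partitions of i into parts ≤ j, for i = 0..7. r_1(i) = 1 for all i; r_j(i) = r_{j-1}(i) + r_j(i-j). Rows j = 2..3: ≤2: 1 1 2 2 3 3 4 4; ≤3: 1 1 2 3 4 5 7 8. r_3(7) = 8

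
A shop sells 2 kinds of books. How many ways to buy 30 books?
C(30+2-1, 2-1) = C(31, 1) = 31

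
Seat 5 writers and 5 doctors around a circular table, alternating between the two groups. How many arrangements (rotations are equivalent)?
Fix one of the writers: (5-1)! ways for the remaining writers, × 5! ways for the doctors = 24 × 120 = 2880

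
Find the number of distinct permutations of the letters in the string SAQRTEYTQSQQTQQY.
16! / (6! × 2! × 1! × 2! × 1! × 1! × 3!) = 1210809600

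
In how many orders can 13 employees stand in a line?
13! = 6227020800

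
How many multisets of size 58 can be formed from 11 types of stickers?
C(58+11-1, 11-1) = C(68, 10) = 290752384208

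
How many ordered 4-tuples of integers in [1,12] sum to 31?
Coefficient of x^31 in (x + x² + ... + x^12)^4. By inclusion-exclusion on dice exceeding 12: Σ_j (-1)^j C(4,j)·C(31-1-12j, 3) = C(4,0)·C(30,3) - C(4,1)·C(18,3) + C(4,2)·C(6,3) = 1·4060 - 4·816 + 6·20 = 916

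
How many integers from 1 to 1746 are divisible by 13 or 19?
⌊1746/13⌋ + ⌊1746/19⌋ - ⌊1746/247⌋ = 134 + 91 - 7 = 218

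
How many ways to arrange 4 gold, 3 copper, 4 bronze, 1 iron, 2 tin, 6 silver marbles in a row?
20! / (4! × 3! × 4! × 1! × 2! × 6!) = 488864376000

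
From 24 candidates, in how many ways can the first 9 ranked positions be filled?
P(24,9) = 24!/(24-9)! = 474467051520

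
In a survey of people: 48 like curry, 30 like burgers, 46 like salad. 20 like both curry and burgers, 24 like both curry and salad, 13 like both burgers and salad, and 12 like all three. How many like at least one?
|A∪B∪C| = 48+30+46-20-24-13+12 = 79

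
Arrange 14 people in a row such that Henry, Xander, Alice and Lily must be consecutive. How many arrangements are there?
Treat the 4 as one block: (14-4+1)! × 4! = 39916800 × 24 = 958003200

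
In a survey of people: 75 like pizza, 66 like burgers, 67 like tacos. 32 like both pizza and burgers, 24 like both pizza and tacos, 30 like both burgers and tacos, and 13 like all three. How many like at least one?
|A∪B∪C| = 75+66+67-32-24-30+13 = 135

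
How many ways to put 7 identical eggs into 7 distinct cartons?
C(7+7-1, 7-1) = C(13, 6) = 1716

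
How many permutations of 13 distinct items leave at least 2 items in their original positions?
Exactly j fixed points: C(13,j)·!(13-j); sum over j ≥ 2 (derangement numbers via !m = (m-1)·(!(m-1) + !(m-2)): !0..!11 = 1, 0, 1, 2, 9, 44, 265, 1854, 14833, 133496, 1334961, 14684570). Σ_{j=2}^{13} C(13,j)·!(13-j) = C(13,2)·!11 + C(13,3)·!10 + C(13,4)·!9 + C(13,5)·!8 + C(13,6)·!7 + C(13,7)·!6 + C(13,8)·!5 + C(13,9)·!4 + C(13,10)·!3 + C(13,11)·!2 + C(13,12)·!1 + C(13,13)·!0 = 78·14684570 + 286·1334961 + 715·133496 + 1287·14833 + 1716·1854 + 1716·265 + 1287·44 + 715·9 + 286·2 + 78·1 + 13·0 + 1·1 = 1645434935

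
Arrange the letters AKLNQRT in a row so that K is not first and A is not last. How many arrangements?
By inclusion-exclusion: 7! - 2×(7-1)! + (7-2)! = 5040 - 1440 + 120 = 3720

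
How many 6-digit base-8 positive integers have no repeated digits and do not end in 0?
Last digit: 7 nonzero choices. First digit: 6 (nonzero, ≠last). Middle 4: P(6,4) = 360. Total = 15120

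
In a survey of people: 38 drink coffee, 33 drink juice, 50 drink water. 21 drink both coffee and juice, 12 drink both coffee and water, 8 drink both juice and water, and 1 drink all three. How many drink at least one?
|A∪B∪C| = 38+33+50-21-12-8+1 = 81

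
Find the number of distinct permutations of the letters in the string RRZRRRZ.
7! / (5! × 2!) = 21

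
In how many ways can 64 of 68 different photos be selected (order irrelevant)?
C(68,64) = 68!/(64!×4!) = 814385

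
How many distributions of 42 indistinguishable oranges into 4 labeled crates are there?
C(42+4-1, 4-1) = C(45, 3) = 14190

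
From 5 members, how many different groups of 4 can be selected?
C(5,4) = 5!/(4!×1!) = 5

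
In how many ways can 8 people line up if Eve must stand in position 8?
Fix one position: (8-1)! = 5040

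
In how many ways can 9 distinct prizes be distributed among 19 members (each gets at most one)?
P(19,9) = 19!/(19-9)! = 33522128640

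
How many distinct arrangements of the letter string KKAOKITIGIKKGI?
14! / (1! × 2! × 4! × 1! × 1! × 5!) = 15135120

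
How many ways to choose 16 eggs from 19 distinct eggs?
C(19,16) = 19!/(16!×3!) = 969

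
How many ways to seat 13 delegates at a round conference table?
Circular: fix one position, arrange the rest. (13-1)! = 479001600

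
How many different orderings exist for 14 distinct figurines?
14! = 87178291200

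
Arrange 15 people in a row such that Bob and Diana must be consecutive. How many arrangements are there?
Treat the 2 as one block: (15-2+1)! × 2! = 87178291200 × 2 = 174356582400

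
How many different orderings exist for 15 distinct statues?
15! = 1307674368000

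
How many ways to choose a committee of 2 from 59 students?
C(59,2) = 59!/(2!×57!) = 1711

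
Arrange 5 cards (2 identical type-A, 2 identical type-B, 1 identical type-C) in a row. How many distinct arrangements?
5! / (2! × 2! × 1!) = 30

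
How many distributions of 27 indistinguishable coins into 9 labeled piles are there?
C(27+9-1, 9-1) = C(35, 8) = 23535820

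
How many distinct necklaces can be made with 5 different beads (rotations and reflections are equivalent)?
(5-1)!/2 = 24/2 = 12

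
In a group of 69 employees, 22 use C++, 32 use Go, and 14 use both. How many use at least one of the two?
|A∪B| = |A| + |B| - |A∩B| = 22 + 32 - 14 = 40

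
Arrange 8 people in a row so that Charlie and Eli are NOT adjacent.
Total - adjacent = 8! - (8-1)!×2 = 40320 - 10080 = 30240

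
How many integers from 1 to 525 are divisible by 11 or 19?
⌊525/11⌋ + ⌊525/19⌋ - ⌊525/209⌋ = 47 + 27 - 2 = 72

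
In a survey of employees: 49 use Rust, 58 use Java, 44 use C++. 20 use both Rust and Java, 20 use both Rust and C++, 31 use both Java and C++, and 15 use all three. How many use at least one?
|A∪B∪C| = 49+58+44-20-20-31+15 = 95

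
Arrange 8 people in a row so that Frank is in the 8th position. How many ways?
Fix one position: (8-1)! = 5040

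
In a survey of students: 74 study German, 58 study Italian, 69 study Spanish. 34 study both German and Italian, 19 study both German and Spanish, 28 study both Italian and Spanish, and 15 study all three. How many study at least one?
|A∪B∪C| = 74+58+69-34-19-28+15 = 135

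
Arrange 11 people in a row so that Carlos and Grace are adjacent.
Treat as block: (11-1)! × 2! = 3628800 × 2 = 7257600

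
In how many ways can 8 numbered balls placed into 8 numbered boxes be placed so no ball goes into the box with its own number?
!8 = Σ_{j=0}^{8} (-1)^j·8!/j! = 40320 - 40320 + 20160 - 6720 + 1680 - 336 + 56 - 8 + 1 = 14833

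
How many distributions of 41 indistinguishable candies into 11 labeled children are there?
C(41+11-1, 11-1) = C(51, 10) = 12777711870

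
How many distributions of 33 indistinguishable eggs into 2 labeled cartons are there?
C(33+2-1, 2-1) = C(34, 1) = 34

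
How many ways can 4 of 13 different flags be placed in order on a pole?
P(13,4) = 13!/(13-4)! = 17160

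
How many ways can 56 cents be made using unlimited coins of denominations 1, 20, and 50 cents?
Coefficient of x^56 in 1/(1-x^1) · 1/(1-x^20) · 1/(1-x^50). Case on j = number of 50-cent coins (j = 0..1); remainder r = 56 - 50j is made from {1,20} in ⌊r/20⌋+1 ways. r = 56, 6 → 3 + 1 = 4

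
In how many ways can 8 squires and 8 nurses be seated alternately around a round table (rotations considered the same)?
Fix one of the squires: (8-1)! ways for the remaining squires, × 8! ways for the nurses = 5040 × 40320 = 203212800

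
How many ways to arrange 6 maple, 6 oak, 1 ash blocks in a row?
13! / (6! × 6! × 1!) = 12012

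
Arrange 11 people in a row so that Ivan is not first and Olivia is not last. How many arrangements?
By inclusion-exclusion: 11! - 2×(11-1)! + (11-2)! = 39916800 - 7257600 + 362880 = 33022080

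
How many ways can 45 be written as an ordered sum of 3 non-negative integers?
C(45+3-1, 3-1) = C(47, 2) = 1081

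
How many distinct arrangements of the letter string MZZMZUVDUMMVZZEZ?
16! / (2! × 1! × 2! × 1! × 4! × 6!) = 302702400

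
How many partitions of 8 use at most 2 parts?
By conjugation, equals partitions of 8 into parts ≤ 2. Let r_j(i) = number of partitions of i into parts ≤ j, for i = 0..8. r_1(i) = 1 for all i; r_j(i) = r_{j-1}(i) + r_j(i-j). Rows j = 2..2: ≤2: 1 1 2 2 3 3 4 4 5. r_2(8) = 5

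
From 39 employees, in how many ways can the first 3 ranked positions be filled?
P(39,3) = 39!/(39-3)! = 54834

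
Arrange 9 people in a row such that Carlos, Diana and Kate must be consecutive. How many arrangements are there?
Treat the 3 as one block: (9-3+1)! × 3! = 5040 × 6 = 30240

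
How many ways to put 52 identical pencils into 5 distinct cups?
C(52+5-1, 5-1) = C(56, 4) = 367290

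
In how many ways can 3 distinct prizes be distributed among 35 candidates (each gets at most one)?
P(35,3) = 35!/(35-3)! = 39270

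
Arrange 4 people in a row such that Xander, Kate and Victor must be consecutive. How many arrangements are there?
Treat the 3 as one block: (4-3+1)! × 3! = 2 × 6 = 12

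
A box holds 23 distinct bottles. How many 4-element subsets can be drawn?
C(23,4) = 23!/(4!×19!) = 8855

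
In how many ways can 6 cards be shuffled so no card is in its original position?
!6 = Σ_{j=0}^{6} (-1)^j·6!/j! = 720 - 720 + 360 - 120 + 30 - 6 + 1 = 265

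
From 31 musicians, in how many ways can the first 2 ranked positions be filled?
P(31,2) = 31!/(31-2)! = 930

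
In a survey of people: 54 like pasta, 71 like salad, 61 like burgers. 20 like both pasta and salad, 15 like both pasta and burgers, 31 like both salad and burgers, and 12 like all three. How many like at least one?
|A∪B∪C| = 54+71+61-20-15-31+12 = 132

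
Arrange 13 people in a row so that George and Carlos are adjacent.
Treat as block: (13-1)! × 2! = 479001600 × 2 = 958003200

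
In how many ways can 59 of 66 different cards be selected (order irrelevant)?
C(66,59) = 66!/(59!×7!) = 778789440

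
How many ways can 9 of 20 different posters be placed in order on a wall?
P(20,9) = 20!/(20-9)! = 60949324800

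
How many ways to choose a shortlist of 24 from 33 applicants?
C(33,24) = 33!/(24!×9!) = 38567100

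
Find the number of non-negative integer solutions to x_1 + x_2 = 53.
C(53+2-1, 2-1) = C(54, 1) = 54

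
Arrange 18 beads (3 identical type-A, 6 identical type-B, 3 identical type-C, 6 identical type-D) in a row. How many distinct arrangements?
18! / (3! × 6! × 3! × 6!) = 343062720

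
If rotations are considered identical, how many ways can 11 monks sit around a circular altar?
Circular: fix one position, arrange the rest. (11-1)! = 3628800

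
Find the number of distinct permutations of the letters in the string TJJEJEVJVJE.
11! / (1! × 3! × 5! × 2!) = 27720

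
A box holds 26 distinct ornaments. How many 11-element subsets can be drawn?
C(26,11) = 26!/(11!×15!) = 7726160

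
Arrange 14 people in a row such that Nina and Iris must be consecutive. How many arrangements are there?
Treat the 2 as one block: (14-2+1)! × 2! = 6227020800 × 2 = 12454041600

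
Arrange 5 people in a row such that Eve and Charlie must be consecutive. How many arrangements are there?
Treat the 2 as one block: (5-2+1)! × 2! = 24 × 2 = 48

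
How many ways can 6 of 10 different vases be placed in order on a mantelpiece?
P(10,6) = 10!/(10-6)! = 151200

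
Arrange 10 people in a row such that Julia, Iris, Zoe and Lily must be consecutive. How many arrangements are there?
Treat the 4 as one block: (10-4+1)! × 4! = 5040 × 24 = 120960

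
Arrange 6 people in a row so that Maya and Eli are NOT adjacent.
Total - adjacent = 6! - (6-1)!×2 = 720 - 240 = 480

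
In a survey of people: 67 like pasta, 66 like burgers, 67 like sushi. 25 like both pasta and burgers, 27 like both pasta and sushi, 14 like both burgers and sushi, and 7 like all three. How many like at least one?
|A∪B∪C| = 67+66+67-25-27-14+7 = 141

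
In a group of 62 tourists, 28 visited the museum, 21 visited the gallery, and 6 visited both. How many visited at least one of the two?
|A∪B| = |A| + |B| - |A∩B| = 28 + 21 - 6 = 43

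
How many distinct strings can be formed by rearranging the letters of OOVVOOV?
7! / (3! × 4!) = 35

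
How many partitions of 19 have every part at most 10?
Let r_j(i) = number of partitions of i into parts ≤ j, for i = 0..19. r_1(i) = 1 for all i; r_j(i) = r_{j-1}(i) + r_j(i-j). Rows j = 2..10: ≤2: 1 1 2 2 3 3 4 4 5 5 6 6 7 7 8 8 9 9 10 10; ≤3: 1 1 2 3 4 5 7 8 10 12 14 16 19 21 24 27 30 33 37 40; ≤4: 1 1 2 3 5 6 9 11 15 18 23 27 34 39 47 54 64 72 84 94; ≤5: 1 1 2 3 5 7 10 13 18 23 30 37 47 57 70 84 101 119 141 164; ≤6: 1 1 2 3 5 7 11 14 20 26 35 44 58 71 90 110 136 163 199 235; ≤7: 1 1 2 3 5 7 11 15 21 28 38 49 65 82 105 131 164 201 248 300; ≤8: 1 1 2 3 5 7 11 15 22 29 40 52 70 89 116 146 186 230 288 352; ≤9: 1 1 2 3 5 7 11 15 22 30 41 54 73 94 123 157 201 252 318 393; ≤10: 1 1 2 3 5 7 11 15 22 30 42 55 75 97 128 164 212 267 340 423. r_10(19) = 423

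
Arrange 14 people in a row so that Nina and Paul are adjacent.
Treat as block: (14-1)! × 2! = 6227020800 × 2 = 12454041600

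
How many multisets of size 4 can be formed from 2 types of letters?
C(4+2-1, 2-1) = C(5, 1) = 5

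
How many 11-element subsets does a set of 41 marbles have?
C(41,11) = 41!/(11!×30!) = 3159461968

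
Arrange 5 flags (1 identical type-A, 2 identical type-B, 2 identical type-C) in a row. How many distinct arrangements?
5! / (1! × 2! × 2!) = 30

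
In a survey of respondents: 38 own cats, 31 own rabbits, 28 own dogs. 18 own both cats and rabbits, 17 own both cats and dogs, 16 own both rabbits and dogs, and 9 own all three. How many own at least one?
|A∪B∪C| = 38+31+28-18-17-16+9 = 55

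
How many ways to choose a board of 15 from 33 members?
C(33,15) = 33!/(15!×18!) = 1037158320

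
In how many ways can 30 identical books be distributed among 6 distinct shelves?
C(30+6-1, 6-1) = C(35, 5) = 324632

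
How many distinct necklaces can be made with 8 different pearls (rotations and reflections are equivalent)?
(8-1)!/2 = 5040/2 = 2520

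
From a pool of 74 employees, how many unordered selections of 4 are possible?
C(74,4) = 74!/(4!×70!) = 1150626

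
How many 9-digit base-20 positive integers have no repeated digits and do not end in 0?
Last digit: 19 nonzero choices. First digit: 18 (nonzero, ≠last). Middle 7: P(18,7) = 160392960. Total = 54854392320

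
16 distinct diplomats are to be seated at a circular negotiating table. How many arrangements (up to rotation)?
Circular: fix one position, arrange the rest. (16-1)! = 1307674368000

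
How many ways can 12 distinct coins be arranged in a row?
12! = 479001600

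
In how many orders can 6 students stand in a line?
6! = 720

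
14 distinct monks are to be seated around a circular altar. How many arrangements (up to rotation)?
Circular: fix one position, arrange the rest. (14-1)! = 6227020800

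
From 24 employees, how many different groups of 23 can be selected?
C(24,23) = 24!/(23!×1!) = 24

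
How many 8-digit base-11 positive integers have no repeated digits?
First digit: 10 choices (nonzero). Then descending: 10 × 10 × 9 × 8 × 7 × 6 × 5 × 4 = 6048000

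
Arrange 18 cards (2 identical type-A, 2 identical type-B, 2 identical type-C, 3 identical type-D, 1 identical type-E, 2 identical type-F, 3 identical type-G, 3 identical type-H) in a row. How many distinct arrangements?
18! / (2! × 2! × 2! × 3! × 1! × 2! × 3! × 3!) = 1852538688000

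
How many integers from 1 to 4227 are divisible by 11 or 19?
⌊4227/11⌋ + ⌊4227/19⌋ - ⌊4227/209⌋ = 384 + 222 - 20 = 586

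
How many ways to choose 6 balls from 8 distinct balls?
C(8,6) = 8!/(6!×2!) = 28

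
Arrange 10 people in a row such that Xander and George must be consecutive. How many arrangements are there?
Treat the 2 as one block: (10-2+1)! × 2! = 362880 × 2 = 725760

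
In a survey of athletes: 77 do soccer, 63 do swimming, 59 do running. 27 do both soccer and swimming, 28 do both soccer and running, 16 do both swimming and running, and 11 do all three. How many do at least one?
|A∪B∪C| = 77+63+59-27-28-16+11 = 139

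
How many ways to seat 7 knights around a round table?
Circular: fix one position, arrange the rest. (7-1)! = 720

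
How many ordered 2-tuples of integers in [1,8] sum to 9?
Coefficient of x^9 in (x + x² + ... + x^8)^2. By inclusion-exclusion on dice exceeding 8: Σ_j (-1)^j C(2,j)·C(9-1-8j, 1) = C(2,0)·C(8,1) = 1·8 = 8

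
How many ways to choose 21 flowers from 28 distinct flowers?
C(28,21) = 28!/(21!×7!) = 1184040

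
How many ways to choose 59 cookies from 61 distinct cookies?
C(61,59) = 61!/(59!×2!) = 1830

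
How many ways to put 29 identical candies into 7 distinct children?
C(29+7-1, 7-1) = C(35, 6) = 1623160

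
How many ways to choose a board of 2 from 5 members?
C(5,2) = 5!/(2!×3!) = 10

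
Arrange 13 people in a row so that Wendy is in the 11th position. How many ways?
Fix one position: (13-1)! = 479001600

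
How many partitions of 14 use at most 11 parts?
By conjugation, equals partitions of 14 into parts ≤ 11. Let r_j(i) = number of partitions of i into parts ≤ j, for i = 0..14. r_1(i) = 1 for all i; r_j(i) = r_{j-1}(i) + r_j(i-j). Rows j = 2..11: ≤2: 1 1 2 2 3 3 4 4 5 5 6 6 7 7 8; ≤3: 1 1 2 3 4 5 7 8 10 12 14 16 19 21 24; ≤4: 1 1 2 3 5 6 9 11 15 18 23 27 34 39 47; ≤5: 1 1 2 3 5 7 10 13 18 23 30 37 47 57 70; ≤6: 1 1 2 3 5 7 11 14 20 26 35 44 58 71 90; ≤7: 1 1 2 3 5 7 11 15 21 28 38 49 65 82 105; ≤8: 1 1 2 3 5 7 11 15 22 29 40 52 70 89 116; ≤9: 1 1 2 3 5 7 11 15 22 30 41 54 73 94 123; ≤10: 1 1 2 3 5 7 11 15 22 30 42 55 75 97 128; ≤11: 1 1 2 3 5 7 11 15 22 30 42 56 76 99 131. r_11(14) = 131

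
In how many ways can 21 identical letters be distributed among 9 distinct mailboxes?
C(21+9-1, 9-1) = C(29, 8) = 4292145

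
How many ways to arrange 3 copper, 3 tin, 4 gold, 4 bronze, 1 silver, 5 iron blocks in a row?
20! / (3! × 3! × 4! × 4! × 1! × 5!) = 977728752000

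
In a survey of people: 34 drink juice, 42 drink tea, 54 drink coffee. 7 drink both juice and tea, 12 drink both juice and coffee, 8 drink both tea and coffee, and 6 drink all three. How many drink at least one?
|A∪B∪C| = 34+42+54-7-12-8+6 = 109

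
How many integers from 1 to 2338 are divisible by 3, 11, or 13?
⌊2338/3⌋+⌊2338/11⌋+⌊2338/13⌋ - ⌊2338/33⌋-⌊2338/39⌋-⌊2338/143⌋ + ⌊2338/429⌋ = 779+212+179 - 70-59-16 + 5 = 1030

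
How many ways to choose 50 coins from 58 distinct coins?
C(58,50) = 58!/(50!×8!) = 1916797311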